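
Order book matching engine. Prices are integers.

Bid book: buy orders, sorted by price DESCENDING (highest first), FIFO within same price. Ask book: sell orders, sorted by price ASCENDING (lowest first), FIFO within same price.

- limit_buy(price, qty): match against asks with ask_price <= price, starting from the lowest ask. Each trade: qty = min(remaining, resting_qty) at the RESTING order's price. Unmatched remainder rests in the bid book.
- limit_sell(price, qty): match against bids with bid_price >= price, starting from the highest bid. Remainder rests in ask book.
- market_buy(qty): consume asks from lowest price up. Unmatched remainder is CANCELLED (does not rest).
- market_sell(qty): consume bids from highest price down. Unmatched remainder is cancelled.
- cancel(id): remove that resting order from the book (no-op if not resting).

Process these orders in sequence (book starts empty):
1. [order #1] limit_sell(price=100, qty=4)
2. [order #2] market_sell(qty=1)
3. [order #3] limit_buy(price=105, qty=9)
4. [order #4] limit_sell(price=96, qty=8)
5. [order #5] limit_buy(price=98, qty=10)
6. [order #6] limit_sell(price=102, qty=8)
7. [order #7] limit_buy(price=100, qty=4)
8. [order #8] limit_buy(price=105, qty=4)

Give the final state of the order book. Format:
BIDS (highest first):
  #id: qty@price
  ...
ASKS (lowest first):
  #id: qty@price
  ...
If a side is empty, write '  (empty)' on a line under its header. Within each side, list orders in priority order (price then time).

Answer: BIDS (highest first):
  #7: 4@100
  #5: 7@98
ASKS (lowest first):
  #6: 4@102

Derivation:
After op 1 [order #1] limit_sell(price=100, qty=4): fills=none; bids=[-] asks=[#1:4@100]
After op 2 [order #2] market_sell(qty=1): fills=none; bids=[-] asks=[#1:4@100]
After op 3 [order #3] limit_buy(price=105, qty=9): fills=#3x#1:4@100; bids=[#3:5@105] asks=[-]
After op 4 [order #4] limit_sell(price=96, qty=8): fills=#3x#4:5@105; bids=[-] asks=[#4:3@96]
After op 5 [order #5] limit_buy(price=98, qty=10): fills=#5x#4:3@96; bids=[#5:7@98] asks=[-]
After op 6 [order #6] limit_sell(price=102, qty=8): fills=none; bids=[#5:7@98] asks=[#6:8@102]
After op 7 [order #7] limit_buy(price=100, qty=4): fills=none; bids=[#7:4@100 #5:7@98] asks=[#6:8@102]
After op 8 [order #8] limit_buy(price=105, qty=4): fills=#8x#6:4@102; bids=[#7:4@100 #5:7@98] asks=[#6:4@102]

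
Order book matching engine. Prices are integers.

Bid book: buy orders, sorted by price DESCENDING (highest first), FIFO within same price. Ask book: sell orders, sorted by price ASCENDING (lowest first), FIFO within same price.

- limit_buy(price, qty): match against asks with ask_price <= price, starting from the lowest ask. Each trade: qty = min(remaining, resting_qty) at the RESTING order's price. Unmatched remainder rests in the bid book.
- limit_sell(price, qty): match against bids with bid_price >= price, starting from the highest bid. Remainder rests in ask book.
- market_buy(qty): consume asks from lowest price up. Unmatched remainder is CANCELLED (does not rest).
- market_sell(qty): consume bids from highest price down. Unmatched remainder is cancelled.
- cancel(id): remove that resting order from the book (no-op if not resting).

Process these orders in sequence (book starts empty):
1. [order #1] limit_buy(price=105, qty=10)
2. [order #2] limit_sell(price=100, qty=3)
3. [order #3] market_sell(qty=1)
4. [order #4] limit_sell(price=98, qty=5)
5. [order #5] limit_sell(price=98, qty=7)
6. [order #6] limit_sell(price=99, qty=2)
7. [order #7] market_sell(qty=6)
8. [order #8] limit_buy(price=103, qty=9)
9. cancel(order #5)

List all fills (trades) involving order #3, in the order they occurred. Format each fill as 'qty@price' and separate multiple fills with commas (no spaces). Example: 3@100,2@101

Answer: 1@105

Derivation:
After op 1 [order #1] limit_buy(price=105, qty=10): fills=none; bids=[#1:10@105] asks=[-]
After op 2 [order #2] limit_sell(price=100, qty=3): fills=#1x#2:3@105; bids=[#1:7@105] asks=[-]
After op 3 [order #3] market_sell(qty=1): fills=#1x#3:1@105; bids=[#1:6@105] asks=[-]
After op 4 [order #4] limit_sell(price=98, qty=5): fills=#1x#4:5@105; bids=[#1:1@105] asks=[-]
After op 5 [order #5] limit_sell(price=98, qty=7): fills=#1x#5:1@105; bids=[-] asks=[#5:6@98]
After op 6 [order #6] limit_sell(price=99, qty=2): fills=none; bids=[-] asks=[#5:6@98 #6:2@99]
After op 7 [order #7] market_sell(qty=6): fills=none; bids=[-] asks=[#5:6@98 #6:2@99]
After op 8 [order #8] limit_buy(price=103, qty=9): fills=#8x#5:6@98 #8x#6:2@99; bids=[#8:1@103] asks=[-]
After op 9 cancel(order #5): fills=none; bids=[#8:1@103] asks=[-]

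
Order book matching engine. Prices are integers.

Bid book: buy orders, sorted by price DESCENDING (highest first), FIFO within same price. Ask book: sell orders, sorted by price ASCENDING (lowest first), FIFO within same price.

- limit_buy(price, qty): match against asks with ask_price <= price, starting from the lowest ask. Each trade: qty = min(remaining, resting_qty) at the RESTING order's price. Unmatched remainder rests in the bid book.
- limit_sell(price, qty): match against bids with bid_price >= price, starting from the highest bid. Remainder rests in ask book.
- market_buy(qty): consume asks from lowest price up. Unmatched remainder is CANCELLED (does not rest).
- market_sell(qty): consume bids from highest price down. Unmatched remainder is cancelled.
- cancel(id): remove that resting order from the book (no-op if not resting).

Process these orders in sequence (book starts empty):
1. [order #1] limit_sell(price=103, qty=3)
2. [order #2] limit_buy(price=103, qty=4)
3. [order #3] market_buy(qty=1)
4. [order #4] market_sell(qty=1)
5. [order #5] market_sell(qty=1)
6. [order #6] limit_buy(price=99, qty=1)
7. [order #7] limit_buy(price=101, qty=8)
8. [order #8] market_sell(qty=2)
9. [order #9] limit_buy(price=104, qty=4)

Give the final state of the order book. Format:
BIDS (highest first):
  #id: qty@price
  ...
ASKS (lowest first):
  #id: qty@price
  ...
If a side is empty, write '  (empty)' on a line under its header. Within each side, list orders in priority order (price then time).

Answer: BIDS (highest first):
  #9: 4@104
  #7: 6@101
  #6: 1@99
ASKS (lowest first):
  (empty)

Derivation:
After op 1 [order #1] limit_sell(price=103, qty=3): fills=none; bids=[-] asks=[#1:3@103]
After op 2 [order #2] limit_buy(price=103, qty=4): fills=#2x#1:3@103; bids=[#2:1@103] asks=[-]
After op 3 [order #3] market_buy(qty=1): fills=none; bids=[#2:1@103] asks=[-]
After op 4 [order #4] market_sell(qty=1): fills=#2x#4:1@103; bids=[-] asks=[-]
After op 5 [order #5] market_sell(qty=1): fills=none; bids=[-] asks=[-]
After op 6 [order #6] limit_buy(price=99, qty=1): fills=none; bids=[#6:1@99] asks=[-]
After op 7 [order #7] limit_buy(price=101, qty=8): fills=none; bids=[#7:8@101 #6:1@99] asks=[-]
After op 8 [order #8] market_sell(qty=2): fills=#7x#8:2@101; bids=[#7:6@101 #6:1@99] asks=[-]
After op 9 [order #9] limit_buy(price=104, qty=4): fills=none; bids=[#9:4@104 #7:6@101 #6:1@99] asks=[-]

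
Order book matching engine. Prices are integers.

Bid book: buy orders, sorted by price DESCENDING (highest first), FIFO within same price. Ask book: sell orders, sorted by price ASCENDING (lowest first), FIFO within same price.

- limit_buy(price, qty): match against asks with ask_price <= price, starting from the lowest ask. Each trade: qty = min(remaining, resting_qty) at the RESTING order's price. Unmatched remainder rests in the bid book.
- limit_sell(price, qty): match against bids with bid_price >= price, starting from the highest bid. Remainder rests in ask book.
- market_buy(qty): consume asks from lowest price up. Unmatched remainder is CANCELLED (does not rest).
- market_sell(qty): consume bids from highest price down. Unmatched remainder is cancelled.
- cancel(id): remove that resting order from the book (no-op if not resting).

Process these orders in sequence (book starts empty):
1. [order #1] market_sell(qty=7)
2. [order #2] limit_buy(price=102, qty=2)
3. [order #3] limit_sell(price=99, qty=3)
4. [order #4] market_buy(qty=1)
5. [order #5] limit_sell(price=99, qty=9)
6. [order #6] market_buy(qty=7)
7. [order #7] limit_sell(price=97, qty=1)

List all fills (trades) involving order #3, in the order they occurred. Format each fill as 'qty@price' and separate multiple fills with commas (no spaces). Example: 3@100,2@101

Answer: 2@102,1@99

Derivation:
After op 1 [order #1] market_sell(qty=7): fills=none; bids=[-] asks=[-]
After op 2 [order #2] limit_buy(price=102, qty=2): fills=none; bids=[#2:2@102] asks=[-]
After op 3 [order #3] limit_sell(price=99, qty=3): fills=#2x#3:2@102; bids=[-] asks=[#3:1@99]
After op 4 [order #4] market_buy(qty=1): fills=#4x#3:1@99; bids=[-] asks=[-]
After op 5 [order #5] limit_sell(price=99, qty=9): fills=none; bids=[-] asks=[#5:9@99]
After op 6 [order #6] market_buy(qty=7): fills=#6x#5:7@99; bids=[-] asks=[#5:2@99]
After op 7 [order #7] limit_sell(price=97, qty=1): fills=none; bids=[-] asks=[#7:1@97 #5:2@99]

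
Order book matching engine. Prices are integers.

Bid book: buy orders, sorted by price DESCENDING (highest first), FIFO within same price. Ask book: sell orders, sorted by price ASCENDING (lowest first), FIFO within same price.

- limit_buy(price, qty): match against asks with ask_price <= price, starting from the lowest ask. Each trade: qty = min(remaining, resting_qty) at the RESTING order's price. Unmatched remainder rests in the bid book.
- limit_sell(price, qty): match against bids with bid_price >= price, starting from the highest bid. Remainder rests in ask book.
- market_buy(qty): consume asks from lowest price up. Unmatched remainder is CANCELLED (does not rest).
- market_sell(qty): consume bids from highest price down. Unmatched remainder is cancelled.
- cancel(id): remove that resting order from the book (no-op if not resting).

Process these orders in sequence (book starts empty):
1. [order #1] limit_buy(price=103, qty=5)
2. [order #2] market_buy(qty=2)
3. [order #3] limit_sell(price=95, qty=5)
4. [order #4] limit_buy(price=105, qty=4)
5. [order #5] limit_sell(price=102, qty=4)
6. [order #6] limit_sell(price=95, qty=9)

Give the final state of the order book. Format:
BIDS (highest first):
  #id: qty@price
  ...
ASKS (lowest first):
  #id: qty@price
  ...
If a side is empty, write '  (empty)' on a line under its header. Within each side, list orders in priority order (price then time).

Answer: BIDS (highest first):
  (empty)
ASKS (lowest first):
  #6: 9@95

Derivation:
After op 1 [order #1] limit_buy(price=103, qty=5): fills=none; bids=[#1:5@103] asks=[-]
After op 2 [order #2] market_buy(qty=2): fills=none; bids=[#1:5@103] asks=[-]
After op 3 [order #3] limit_sell(price=95, qty=5): fills=#1x#3:5@103; bids=[-] asks=[-]
After op 4 [order #4] limit_buy(price=105, qty=4): fills=none; bids=[#4:4@105] asks=[-]
After op 5 [order #5] limit_sell(price=102, qty=4): fills=#4x#5:4@105; bids=[-] asks=[-]
After op 6 [order #6] limit_sell(price=95, qty=9): fills=none; bids=[-] asks=[#6:9@95]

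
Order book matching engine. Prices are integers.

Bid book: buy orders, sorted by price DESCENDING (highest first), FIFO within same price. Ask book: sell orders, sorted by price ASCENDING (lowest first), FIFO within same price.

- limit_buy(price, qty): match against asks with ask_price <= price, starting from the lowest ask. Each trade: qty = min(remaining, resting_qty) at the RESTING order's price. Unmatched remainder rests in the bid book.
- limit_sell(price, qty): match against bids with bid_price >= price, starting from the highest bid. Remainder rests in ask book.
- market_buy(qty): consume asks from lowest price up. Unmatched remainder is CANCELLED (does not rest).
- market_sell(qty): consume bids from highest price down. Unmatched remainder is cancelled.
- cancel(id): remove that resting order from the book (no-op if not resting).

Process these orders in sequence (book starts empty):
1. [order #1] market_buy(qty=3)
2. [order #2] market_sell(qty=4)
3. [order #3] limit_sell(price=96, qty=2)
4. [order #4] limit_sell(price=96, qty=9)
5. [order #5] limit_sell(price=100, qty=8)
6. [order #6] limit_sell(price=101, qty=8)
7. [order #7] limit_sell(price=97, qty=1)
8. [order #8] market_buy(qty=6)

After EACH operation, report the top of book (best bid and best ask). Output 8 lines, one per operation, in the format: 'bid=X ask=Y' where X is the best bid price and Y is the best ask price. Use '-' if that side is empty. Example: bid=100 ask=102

Answer: bid=- ask=-
bid=- ask=-
bid=- ask=96
bid=- ask=96
bid=- ask=96
bid=- ask=96
bid=- ask=96
bid=- ask=96

Derivation:
After op 1 [order #1] market_buy(qty=3): fills=none; bids=[-] asks=[-]
After op 2 [order #2] market_sell(qty=4): fills=none; bids=[-] asks=[-]
After op 3 [order #3] limit_sell(price=96, qty=2): fills=none; bids=[-] asks=[#3:2@96]
After op 4 [order #4] limit_sell(price=96, qty=9): fills=none; bids=[-] asks=[#3:2@96 #4:9@96]
After op 5 [order #5] limit_sell(price=100, qty=8): fills=none; bids=[-] asks=[#3:2@96 #4:9@96 #5:8@100]
After op 6 [order #6] limit_sell(price=101, qty=8): fills=none; bids=[-] asks=[#3:2@96 #4:9@96 #5:8@100 #6:8@101]
After op 7 [order #7] limit_sell(price=97, qty=1): fills=none; bids=[-] asks=[#3:2@96 #4:9@96 #7:1@97 #5:8@100 #6:8@101]
After op 8 [order #8] market_buy(qty=6): fills=#8x#3:2@96 #8x#4:4@96; bids=[-] asks=[#4:5@96 #7:1@97 #5:8@100 #6:8@101]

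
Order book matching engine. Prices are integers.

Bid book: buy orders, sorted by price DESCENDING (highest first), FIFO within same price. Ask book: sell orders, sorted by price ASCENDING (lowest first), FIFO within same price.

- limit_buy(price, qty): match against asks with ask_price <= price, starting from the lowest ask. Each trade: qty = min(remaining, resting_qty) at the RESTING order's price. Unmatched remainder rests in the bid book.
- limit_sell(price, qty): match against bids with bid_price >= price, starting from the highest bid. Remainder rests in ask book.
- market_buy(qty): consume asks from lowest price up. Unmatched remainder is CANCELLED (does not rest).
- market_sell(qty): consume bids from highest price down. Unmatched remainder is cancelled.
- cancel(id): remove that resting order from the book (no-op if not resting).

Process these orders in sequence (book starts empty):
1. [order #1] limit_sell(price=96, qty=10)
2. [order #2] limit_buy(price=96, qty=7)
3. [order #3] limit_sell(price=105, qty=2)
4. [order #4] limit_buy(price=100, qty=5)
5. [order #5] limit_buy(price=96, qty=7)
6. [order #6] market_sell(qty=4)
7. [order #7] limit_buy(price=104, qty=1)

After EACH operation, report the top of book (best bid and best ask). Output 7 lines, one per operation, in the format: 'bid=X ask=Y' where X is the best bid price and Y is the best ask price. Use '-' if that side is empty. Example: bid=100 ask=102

Answer: bid=- ask=96
bid=- ask=96
bid=- ask=96
bid=100 ask=105
bid=100 ask=105
bid=96 ask=105
bid=104 ask=105

Derivation:
After op 1 [order #1] limit_sell(price=96, qty=10): fills=none; bids=[-] asks=[#1:10@96]
After op 2 [order #2] limit_buy(price=96, qty=7): fills=#2x#1:7@96; bids=[-] asks=[#1:3@96]
After op 3 [order #3] limit_sell(price=105, qty=2): fills=none; bids=[-] asks=[#1:3@96 #3:2@105]
After op 4 [order #4] limit_buy(price=100, qty=5): fills=#4x#1:3@96; bids=[#4:2@100] asks=[#3:2@105]
After op 5 [order #5] limit_buy(price=96, qty=7): fills=none; bids=[#4:2@100 #5:7@96] asks=[#3:2@105]
After op 6 [order #6] market_sell(qty=4): fills=#4x#6:2@100 #5x#6:2@96; bids=[#5:5@96] asks=[#3:2@105]
After op 7 [order #7] limit_buy(price=104, qty=1): fills=none; bids=[#7:1@104 #5:5@96] asks=[#3:2@105]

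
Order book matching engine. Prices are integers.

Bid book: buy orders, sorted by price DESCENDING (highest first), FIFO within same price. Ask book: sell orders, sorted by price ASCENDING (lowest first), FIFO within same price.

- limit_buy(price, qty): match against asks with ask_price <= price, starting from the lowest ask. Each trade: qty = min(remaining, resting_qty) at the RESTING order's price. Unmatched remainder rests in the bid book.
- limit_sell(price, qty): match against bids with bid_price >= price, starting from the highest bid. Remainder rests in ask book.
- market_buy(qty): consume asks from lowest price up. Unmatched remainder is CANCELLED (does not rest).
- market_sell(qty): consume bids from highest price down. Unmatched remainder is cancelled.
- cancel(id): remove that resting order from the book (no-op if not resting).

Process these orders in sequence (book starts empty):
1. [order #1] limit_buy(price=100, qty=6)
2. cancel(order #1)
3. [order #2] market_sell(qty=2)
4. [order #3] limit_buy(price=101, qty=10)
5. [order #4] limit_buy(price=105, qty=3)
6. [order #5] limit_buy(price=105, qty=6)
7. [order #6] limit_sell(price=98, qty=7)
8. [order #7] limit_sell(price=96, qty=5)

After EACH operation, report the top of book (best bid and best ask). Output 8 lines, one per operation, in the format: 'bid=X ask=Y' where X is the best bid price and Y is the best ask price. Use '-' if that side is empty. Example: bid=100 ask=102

After op 1 [order #1] limit_buy(price=100, qty=6): fills=none; bids=[#1:6@100] asks=[-]
After op 2 cancel(order #1): fills=none; bids=[-] asks=[-]
After op 3 [order #2] market_sell(qty=2): fills=none; bids=[-] asks=[-]
After op 4 [order #3] limit_buy(price=101, qty=10): fills=none; bids=[#3:10@101] asks=[-]
After op 5 [order #4] limit_buy(price=105, qty=3): fills=none; bids=[#4:3@105 #3:10@101] asks=[-]
After op 6 [order #5] limit_buy(price=105, qty=6): fills=none; bids=[#4:3@105 #5:6@105 #3:10@101] asks=[-]
After op 7 [order #6] limit_sell(price=98, qty=7): fills=#4x#6:3@105 #5x#6:4@105; bids=[#5:2@105 #3:10@101] asks=[-]
After op 8 [order #7] limit_sell(price=96, qty=5): fills=#5x#7:2@105 #3x#7:3@101; bids=[#3:7@101] asks=[-]

Answer: bid=100 ask=-
bid=- ask=-
bid=- ask=-
bid=101 ask=-
bid=105 ask=-
bid=105 ask=-
bid=105 ask=-
bid=101 ask=-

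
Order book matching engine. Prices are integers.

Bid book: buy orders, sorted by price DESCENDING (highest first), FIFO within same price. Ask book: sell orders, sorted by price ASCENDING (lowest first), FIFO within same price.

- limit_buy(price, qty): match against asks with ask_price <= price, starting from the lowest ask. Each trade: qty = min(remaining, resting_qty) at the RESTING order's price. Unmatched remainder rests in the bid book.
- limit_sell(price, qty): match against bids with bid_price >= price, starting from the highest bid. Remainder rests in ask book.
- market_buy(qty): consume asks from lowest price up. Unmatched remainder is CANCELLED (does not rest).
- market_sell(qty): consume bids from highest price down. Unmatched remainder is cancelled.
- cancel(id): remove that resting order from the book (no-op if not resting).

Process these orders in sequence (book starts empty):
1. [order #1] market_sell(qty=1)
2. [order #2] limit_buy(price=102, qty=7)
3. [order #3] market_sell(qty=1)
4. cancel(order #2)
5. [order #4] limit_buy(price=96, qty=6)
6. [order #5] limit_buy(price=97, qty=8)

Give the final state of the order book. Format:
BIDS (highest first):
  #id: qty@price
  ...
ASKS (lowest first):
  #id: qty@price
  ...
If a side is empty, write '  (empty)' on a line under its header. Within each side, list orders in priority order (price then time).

Answer: BIDS (highest first):
  #5: 8@97
  #4: 6@96
ASKS (lowest first):
  (empty)

Derivation:
After op 1 [order #1] market_sell(qty=1): fills=none; bids=[-] asks=[-]
After op 2 [order #2] limit_buy(price=102, qty=7): fills=none; bids=[#2:7@102] asks=[-]
After op 3 [order #3] market_sell(qty=1): fills=#2x#3:1@102; bids=[#2:6@102] asks=[-]
After op 4 cancel(order #2): fills=none; bids=[-] asks=[-]
After op 5 [order #4] limit_buy(price=96, qty=6): fills=none; bids=[#4:6@96] asks=[-]
After op 6 [order #5] limit_buy(price=97, qty=8): fills=none; bids=[#5:8@97 #4:6@96] asks=[-]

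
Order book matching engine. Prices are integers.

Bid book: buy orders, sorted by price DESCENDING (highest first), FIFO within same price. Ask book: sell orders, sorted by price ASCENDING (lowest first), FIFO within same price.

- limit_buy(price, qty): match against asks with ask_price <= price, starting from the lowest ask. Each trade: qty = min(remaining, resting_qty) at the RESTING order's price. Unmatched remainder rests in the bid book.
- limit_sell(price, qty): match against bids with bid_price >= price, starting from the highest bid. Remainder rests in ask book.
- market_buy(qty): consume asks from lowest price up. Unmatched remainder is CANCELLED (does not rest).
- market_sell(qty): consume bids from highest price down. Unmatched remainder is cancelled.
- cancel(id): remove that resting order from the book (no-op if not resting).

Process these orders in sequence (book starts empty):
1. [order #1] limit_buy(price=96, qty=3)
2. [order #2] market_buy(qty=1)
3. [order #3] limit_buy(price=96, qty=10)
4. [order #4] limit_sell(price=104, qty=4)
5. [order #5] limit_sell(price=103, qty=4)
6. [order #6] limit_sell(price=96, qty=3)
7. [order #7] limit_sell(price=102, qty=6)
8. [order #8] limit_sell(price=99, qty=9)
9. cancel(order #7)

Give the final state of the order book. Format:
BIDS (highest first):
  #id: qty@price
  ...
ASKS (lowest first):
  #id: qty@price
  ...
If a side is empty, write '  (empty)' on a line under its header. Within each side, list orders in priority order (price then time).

After op 1 [order #1] limit_buy(price=96, qty=3): fills=none; bids=[#1:3@96] asks=[-]
After op 2 [order #2] market_buy(qty=1): fills=none; bids=[#1:3@96] asks=[-]
After op 3 [order #3] limit_buy(price=96, qty=10): fills=none; bids=[#1:3@96 #3:10@96] asks=[-]
After op 4 [order #4] limit_sell(price=104, qty=4): fills=none; bids=[#1:3@96 #3:10@96] asks=[#4:4@104]
After op 5 [order #5] limit_sell(price=103, qty=4): fills=none; bids=[#1:3@96 #3:10@96] asks=[#5:4@103 #4:4@104]
After op 6 [order #6] limit_sell(price=96, qty=3): fills=#1x#6:3@96; bids=[#3:10@96] asks=[#5:4@103 #4:4@104]
After op 7 [order #7] limit_sell(price=102, qty=6): fills=none; bids=[#3:10@96] asks=[#7:6@102 #5:4@103 #4:4@104]
After op 8 [order #8] limit_sell(price=99, qty=9): fills=none; bids=[#3:10@96] asks=[#8:9@99 #7:6@102 #5:4@103 #4:4@104]
After op 9 cancel(order #7): fills=none; bids=[#3:10@96] asks=[#8:9@99 #5:4@103 #4:4@104]

Answer: BIDS (highest first):
  #3: 10@96
ASKS (lowest first):
  #8: 9@99
  #5: 4@103
  #4: 4@104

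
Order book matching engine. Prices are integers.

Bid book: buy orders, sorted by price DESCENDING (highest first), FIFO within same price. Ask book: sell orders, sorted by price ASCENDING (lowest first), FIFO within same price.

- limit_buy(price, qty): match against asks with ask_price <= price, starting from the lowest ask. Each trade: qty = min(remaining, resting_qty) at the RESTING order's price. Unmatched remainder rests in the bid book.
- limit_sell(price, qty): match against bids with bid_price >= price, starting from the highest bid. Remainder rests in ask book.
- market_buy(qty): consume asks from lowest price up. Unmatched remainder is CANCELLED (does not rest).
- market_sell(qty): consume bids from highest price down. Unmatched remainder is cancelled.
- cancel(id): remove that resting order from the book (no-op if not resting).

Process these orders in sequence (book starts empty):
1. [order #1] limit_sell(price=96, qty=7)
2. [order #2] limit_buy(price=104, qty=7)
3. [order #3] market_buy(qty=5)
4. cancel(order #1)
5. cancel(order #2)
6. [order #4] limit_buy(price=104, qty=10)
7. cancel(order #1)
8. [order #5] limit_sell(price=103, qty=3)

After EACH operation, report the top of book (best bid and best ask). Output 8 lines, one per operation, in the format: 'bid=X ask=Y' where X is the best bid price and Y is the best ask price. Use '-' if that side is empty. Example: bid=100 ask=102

After op 1 [order #1] limit_sell(price=96, qty=7): fills=none; bids=[-] asks=[#1:7@96]
After op 2 [order #2] limit_buy(price=104, qty=7): fills=#2x#1:7@96; bids=[-] asks=[-]
After op 3 [order #3] market_buy(qty=5): fills=none; bids=[-] asks=[-]
After op 4 cancel(order #1): fills=none; bids=[-] asks=[-]
After op 5 cancel(order #2): fills=none; bids=[-] asks=[-]
After op 6 [order #4] limit_buy(price=104, qty=10): fills=none; bids=[#4:10@104] asks=[-]
After op 7 cancel(order #1): fills=none; bids=[#4:10@104] asks=[-]
After op 8 [order #5] limit_sell(price=103, qty=3): fills=#4x#5:3@104; bids=[#4:7@104] asks=[-]

Answer: bid=- ask=96
bid=- ask=-
bid=- ask=-
bid=- ask=-
bid=- ask=-
bid=104 ask=-
bid=104 ask=-
bid=104 ask=-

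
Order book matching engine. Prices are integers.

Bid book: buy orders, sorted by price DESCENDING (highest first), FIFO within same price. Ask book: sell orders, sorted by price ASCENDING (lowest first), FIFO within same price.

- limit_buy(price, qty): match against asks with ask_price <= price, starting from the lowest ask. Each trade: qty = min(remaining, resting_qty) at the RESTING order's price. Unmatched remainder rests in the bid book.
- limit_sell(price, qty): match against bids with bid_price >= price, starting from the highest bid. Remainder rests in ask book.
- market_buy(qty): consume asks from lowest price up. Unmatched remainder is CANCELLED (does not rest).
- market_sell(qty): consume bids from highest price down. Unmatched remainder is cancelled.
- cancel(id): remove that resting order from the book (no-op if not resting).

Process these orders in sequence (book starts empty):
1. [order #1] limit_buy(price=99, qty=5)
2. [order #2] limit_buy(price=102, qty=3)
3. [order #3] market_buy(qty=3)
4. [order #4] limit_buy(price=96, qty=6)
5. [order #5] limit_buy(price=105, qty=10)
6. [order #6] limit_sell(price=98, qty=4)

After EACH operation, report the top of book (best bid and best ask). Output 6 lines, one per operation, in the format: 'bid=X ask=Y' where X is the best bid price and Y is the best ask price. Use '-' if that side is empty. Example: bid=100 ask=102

After op 1 [order #1] limit_buy(price=99, qty=5): fills=none; bids=[#1:5@99] asks=[-]
After op 2 [order #2] limit_buy(price=102, qty=3): fills=none; bids=[#2:3@102 #1:5@99] asks=[-]
After op 3 [order #3] market_buy(qty=3): fills=none; bids=[#2:3@102 #1:5@99] asks=[-]
After op 4 [order #4] limit_buy(price=96, qty=6): fills=none; bids=[#2:3@102 #1:5@99 #4:6@96] asks=[-]
After op 5 [order #5] limit_buy(price=105, qty=10): fills=none; bids=[#5:10@105 #2:3@102 #1:5@99 #4:6@96] asks=[-]
After op 6 [order #6] limit_sell(price=98, qty=4): fills=#5x#6:4@105; bids=[#5:6@105 #2:3@102 #1:5@99 #4:6@96] asks=[-]

Answer: bid=99 ask=-
bid=102 ask=-
bid=102 ask=-
bid=102 ask=-
bid=105 ask=-
bid=105 ask=-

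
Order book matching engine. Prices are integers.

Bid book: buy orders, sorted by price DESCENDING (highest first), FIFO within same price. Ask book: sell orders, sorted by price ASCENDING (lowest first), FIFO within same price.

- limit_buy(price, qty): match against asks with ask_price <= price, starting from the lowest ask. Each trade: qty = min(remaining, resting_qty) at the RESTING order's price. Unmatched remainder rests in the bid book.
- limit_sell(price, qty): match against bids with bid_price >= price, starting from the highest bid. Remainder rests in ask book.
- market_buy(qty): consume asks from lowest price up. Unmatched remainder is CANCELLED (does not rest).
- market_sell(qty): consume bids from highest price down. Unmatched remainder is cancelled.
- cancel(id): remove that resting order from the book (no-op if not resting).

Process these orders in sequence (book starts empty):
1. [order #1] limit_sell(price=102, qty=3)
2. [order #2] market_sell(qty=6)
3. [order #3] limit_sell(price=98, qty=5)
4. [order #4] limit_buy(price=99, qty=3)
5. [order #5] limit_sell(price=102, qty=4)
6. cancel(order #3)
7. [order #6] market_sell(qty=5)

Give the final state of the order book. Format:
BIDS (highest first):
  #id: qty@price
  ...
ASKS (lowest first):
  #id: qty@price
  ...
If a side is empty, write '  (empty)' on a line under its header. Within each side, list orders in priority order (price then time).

After op 1 [order #1] limit_sell(price=102, qty=3): fills=none; bids=[-] asks=[#1:3@102]
After op 2 [order #2] market_sell(qty=6): fills=none; bids=[-] asks=[#1:3@102]
After op 3 [order #3] limit_sell(price=98, qty=5): fills=none; bids=[-] asks=[#3:5@98 #1:3@102]
After op 4 [order #4] limit_buy(price=99, qty=3): fills=#4x#3:3@98; bids=[-] asks=[#3:2@98 #1:3@102]
After op 5 [order #5] limit_sell(price=102, qty=4): fills=none; bids=[-] asks=[#3:2@98 #1:3@102 #5:4@102]
After op 6 cancel(order #3): fills=none; bids=[-] asks=[#1:3@102 #5:4@102]
After op 7 [order #6] market_sell(qty=5): fills=none; bids=[-] asks=[#1:3@102 #5:4@102]

Answer: BIDS (highest first):
  (empty)
ASKS (lowest first):
  #1: 3@102
  #5: 4@102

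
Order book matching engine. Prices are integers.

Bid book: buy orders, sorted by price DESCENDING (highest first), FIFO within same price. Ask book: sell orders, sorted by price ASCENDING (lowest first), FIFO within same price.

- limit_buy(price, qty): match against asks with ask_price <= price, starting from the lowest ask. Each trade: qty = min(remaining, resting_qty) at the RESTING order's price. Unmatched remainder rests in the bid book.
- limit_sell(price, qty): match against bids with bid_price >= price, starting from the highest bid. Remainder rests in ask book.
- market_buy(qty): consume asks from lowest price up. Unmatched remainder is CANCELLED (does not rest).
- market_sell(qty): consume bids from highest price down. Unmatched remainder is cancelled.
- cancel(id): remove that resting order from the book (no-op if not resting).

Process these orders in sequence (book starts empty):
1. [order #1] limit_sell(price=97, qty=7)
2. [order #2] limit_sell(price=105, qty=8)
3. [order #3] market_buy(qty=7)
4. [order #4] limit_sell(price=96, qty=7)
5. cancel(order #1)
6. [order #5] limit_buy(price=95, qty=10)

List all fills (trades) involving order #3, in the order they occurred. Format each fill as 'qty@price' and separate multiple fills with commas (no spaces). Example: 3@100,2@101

After op 1 [order #1] limit_sell(price=97, qty=7): fills=none; bids=[-] asks=[#1:7@97]
After op 2 [order #2] limit_sell(price=105, qty=8): fills=none; bids=[-] asks=[#1:7@97 #2:8@105]
After op 3 [order #3] market_buy(qty=7): fills=#3x#1:7@97; bids=[-] asks=[#2:8@105]
After op 4 [order #4] limit_sell(price=96, qty=7): fills=none; bids=[-] asks=[#4:7@96 #2:8@105]
After op 5 cancel(order #1): fills=none; bids=[-] asks=[#4:7@96 #2:8@105]
After op 6 [order #5] limit_buy(price=95, qty=10): fills=none; bids=[#5:10@95] asks=[#4:7@96 #2:8@105]

Answer: 7@97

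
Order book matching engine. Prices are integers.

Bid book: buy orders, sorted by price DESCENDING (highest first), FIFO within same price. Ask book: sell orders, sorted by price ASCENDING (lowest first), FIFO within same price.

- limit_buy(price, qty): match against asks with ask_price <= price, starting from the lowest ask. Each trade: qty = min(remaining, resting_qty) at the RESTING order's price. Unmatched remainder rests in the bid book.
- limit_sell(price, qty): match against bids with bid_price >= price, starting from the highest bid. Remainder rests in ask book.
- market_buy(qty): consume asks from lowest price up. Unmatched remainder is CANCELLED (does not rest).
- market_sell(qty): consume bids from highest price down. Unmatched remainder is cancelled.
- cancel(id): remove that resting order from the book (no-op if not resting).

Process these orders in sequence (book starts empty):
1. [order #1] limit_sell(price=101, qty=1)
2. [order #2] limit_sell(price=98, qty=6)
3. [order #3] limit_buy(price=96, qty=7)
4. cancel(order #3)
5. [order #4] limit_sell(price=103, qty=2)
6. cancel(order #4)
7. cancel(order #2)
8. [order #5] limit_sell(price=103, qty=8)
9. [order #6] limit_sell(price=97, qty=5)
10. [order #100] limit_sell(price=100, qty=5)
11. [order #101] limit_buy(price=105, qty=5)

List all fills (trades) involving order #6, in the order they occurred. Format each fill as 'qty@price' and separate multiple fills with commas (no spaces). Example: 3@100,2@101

After op 1 [order #1] limit_sell(price=101, qty=1): fills=none; bids=[-] asks=[#1:1@101]
After op 2 [order #2] limit_sell(price=98, qty=6): fills=none; bids=[-] asks=[#2:6@98 #1:1@101]
After op 3 [order #3] limit_buy(price=96, qty=7): fills=none; bids=[#3:7@96] asks=[#2:6@98 #1:1@101]
After op 4 cancel(order #3): fills=none; bids=[-] asks=[#2:6@98 #1:1@101]
After op 5 [order #4] limit_sell(price=103, qty=2): fills=none; bids=[-] asks=[#2:6@98 #1:1@101 #4:2@103]
After op 6 cancel(order #4): fills=none; bids=[-] asks=[#2:6@98 #1:1@101]
After op 7 cancel(order #2): fills=none; bids=[-] asks=[#1:1@101]
After op 8 [order #5] limit_sell(price=103, qty=8): fills=none; bids=[-] asks=[#1:1@101 #5:8@103]
After op 9 [order #6] limit_sell(price=97, qty=5): fills=none; bids=[-] asks=[#6:5@97 #1:1@101 #5:8@103]
After op 10 [order #100] limit_sell(price=100, qty=5): fills=none; bids=[-] asks=[#6:5@97 #100:5@100 #1:1@101 #5:8@103]
After op 11 [order #101] limit_buy(price=105, qty=5): fills=#101x#6:5@97; bids=[-] asks=[#100:5@100 #1:1@101 #5:8@103]

Answer: 5@97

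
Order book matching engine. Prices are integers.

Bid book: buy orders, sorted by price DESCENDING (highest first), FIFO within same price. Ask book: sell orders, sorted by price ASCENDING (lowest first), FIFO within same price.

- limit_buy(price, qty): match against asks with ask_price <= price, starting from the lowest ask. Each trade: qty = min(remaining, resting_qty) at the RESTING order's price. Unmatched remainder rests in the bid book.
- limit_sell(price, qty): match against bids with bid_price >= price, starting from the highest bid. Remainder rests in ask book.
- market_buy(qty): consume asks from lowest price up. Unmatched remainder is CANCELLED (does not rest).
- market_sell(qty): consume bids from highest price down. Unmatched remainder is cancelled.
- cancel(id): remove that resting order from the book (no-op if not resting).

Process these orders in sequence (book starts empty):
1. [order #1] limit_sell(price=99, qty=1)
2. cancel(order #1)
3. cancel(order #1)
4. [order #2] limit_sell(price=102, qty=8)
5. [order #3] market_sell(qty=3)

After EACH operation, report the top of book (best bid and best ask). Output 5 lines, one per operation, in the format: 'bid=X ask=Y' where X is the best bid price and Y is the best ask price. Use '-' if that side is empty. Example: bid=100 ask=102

Answer: bid=- ask=99
bid=- ask=-
bid=- ask=-
bid=- ask=102
bid=- ask=102

Derivation:
After op 1 [order #1] limit_sell(price=99, qty=1): fills=none; bids=[-] asks=[#1:1@99]
After op 2 cancel(order #1): fills=none; bids=[-] asks=[-]
After op 3 cancel(order #1): fills=none; bids=[-] asks=[-]
After op 4 [order #2] limit_sell(price=102, qty=8): fills=none; bids=[-] asks=[#2:8@102]
After op 5 [order #3] market_sell(qty=3): fills=none; bids=[-] asks=[#2:8@102]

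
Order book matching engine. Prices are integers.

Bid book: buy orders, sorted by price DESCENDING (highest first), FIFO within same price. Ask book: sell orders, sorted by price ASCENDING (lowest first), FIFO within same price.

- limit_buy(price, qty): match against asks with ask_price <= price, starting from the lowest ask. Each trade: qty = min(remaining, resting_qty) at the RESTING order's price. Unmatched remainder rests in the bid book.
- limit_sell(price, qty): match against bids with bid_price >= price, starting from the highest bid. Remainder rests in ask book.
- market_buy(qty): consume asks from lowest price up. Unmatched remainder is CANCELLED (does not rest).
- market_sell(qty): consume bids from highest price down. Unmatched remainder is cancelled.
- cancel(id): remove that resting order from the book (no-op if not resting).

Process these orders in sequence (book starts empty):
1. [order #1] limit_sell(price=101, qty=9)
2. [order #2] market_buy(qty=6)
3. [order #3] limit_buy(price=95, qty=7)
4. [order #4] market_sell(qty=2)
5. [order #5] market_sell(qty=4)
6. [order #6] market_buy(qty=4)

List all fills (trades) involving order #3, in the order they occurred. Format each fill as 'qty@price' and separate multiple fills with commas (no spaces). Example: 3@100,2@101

Answer: 2@95,4@95

Derivation:
After op 1 [order #1] limit_sell(price=101, qty=9): fills=none; bids=[-] asks=[#1:9@101]
After op 2 [order #2] market_buy(qty=6): fills=#2x#1:6@101; bids=[-] asks=[#1:3@101]
After op 3 [order #3] limit_buy(price=95, qty=7): fills=none; bids=[#3:7@95] asks=[#1:3@101]
After op 4 [order #4] market_sell(qty=2): fills=#3x#4:2@95; bids=[#3:5@95] asks=[#1:3@101]
After op 5 [order #5] market_sell(qty=4): fills=#3x#5:4@95; bids=[#3:1@95] asks=[#1:3@101]
After op 6 [order #6] market_buy(qty=4): fills=#6x#1:3@101; bids=[#3:1@95] asks=[-]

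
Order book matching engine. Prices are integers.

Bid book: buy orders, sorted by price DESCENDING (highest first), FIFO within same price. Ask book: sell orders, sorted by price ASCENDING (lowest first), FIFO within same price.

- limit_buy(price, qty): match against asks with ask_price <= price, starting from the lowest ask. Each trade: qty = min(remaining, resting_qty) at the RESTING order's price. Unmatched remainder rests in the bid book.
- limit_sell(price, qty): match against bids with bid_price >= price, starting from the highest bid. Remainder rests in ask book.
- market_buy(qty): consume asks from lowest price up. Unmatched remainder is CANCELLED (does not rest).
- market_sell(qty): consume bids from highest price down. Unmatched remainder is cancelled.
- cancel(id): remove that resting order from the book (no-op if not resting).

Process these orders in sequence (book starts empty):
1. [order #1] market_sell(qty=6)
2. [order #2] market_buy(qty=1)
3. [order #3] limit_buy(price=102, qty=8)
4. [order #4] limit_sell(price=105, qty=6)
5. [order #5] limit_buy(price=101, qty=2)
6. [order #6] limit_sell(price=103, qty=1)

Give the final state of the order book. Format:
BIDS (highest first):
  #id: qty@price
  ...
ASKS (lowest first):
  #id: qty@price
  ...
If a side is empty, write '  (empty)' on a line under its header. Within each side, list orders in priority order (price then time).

After op 1 [order #1] market_sell(qty=6): fills=none; bids=[-] asks=[-]
After op 2 [order #2] market_buy(qty=1): fills=none; bids=[-] asks=[-]
After op 3 [order #3] limit_buy(price=102, qty=8): fills=none; bids=[#3:8@102] asks=[-]
After op 4 [order #4] limit_sell(price=105, qty=6): fills=none; bids=[#3:8@102] asks=[#4:6@105]
After op 5 [order #5] limit_buy(price=101, qty=2): fills=none; bids=[#3:8@102 #5:2@101] asks=[#4:6@105]
After op 6 [order #6] limit_sell(price=103, qty=1): fills=none; bids=[#3:8@102 #5:2@101] asks=[#6:1@103 #4:6@105]

Answer: BIDS (highest first):
  #3: 8@102
  #5: 2@101
ASKS (lowest first):
  #6: 1@103
  #4: 6@105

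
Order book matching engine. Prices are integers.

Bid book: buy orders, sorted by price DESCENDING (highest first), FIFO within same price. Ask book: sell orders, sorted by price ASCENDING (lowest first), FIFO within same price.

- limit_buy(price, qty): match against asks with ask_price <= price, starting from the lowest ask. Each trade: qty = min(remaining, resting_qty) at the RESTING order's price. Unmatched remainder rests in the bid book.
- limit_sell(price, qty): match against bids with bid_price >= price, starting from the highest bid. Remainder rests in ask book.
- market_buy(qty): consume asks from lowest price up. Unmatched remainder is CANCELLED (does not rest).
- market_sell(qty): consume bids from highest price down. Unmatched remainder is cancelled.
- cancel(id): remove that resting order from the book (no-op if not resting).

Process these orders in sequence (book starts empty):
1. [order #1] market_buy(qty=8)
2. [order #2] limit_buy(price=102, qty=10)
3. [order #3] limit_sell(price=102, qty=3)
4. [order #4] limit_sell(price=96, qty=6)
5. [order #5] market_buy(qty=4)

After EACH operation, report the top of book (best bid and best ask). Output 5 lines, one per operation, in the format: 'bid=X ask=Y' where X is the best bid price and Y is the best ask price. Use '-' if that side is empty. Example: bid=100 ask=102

After op 1 [order #1] market_buy(qty=8): fills=none; bids=[-] asks=[-]
After op 2 [order #2] limit_buy(price=102, qty=10): fills=none; bids=[#2:10@102] asks=[-]
After op 3 [order #3] limit_sell(price=102, qty=3): fills=#2x#3:3@102; bids=[#2:7@102] asks=[-]
After op 4 [order #4] limit_sell(price=96, qty=6): fills=#2x#4:6@102; bids=[#2:1@102] asks=[-]
After op 5 [order #5] market_buy(qty=4): fills=none; bids=[#2:1@102] asks=[-]

Answer: bid=- ask=-
bid=102 ask=-
bid=102 ask=-
bid=102 ask=-
bid=102 ask=-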